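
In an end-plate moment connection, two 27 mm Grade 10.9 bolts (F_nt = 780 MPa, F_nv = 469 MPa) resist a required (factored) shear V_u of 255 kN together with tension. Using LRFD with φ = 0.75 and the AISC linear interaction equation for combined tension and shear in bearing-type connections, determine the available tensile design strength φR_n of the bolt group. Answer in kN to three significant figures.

447 kN

A_b = π·27²/4 = 572.6 mm²; f_rv = 255 × 1000 / (2 × 572.6) = 222.7 MPa.
F'_nt = 1.3 F_nt − (F_nt / φF_nv) f_rv = 1.3·780 − (780/(0.75·469))·222.7 = 520.2 MPa, capped at F_nt → F'_nt = 520.2 MPa.
R_n = F'_nt · A_b · n = 520.2 × 572.6 × 2 / 1000 = 595.7 kN.
Design strength φR_n = 0.75 × 595.7 = 447 kN.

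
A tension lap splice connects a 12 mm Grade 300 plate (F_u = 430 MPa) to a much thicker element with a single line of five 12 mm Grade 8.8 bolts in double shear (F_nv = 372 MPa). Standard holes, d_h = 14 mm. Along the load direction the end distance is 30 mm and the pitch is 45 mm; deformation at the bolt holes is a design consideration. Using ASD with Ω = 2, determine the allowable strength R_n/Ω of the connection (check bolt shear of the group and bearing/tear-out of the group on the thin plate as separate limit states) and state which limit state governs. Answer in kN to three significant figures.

210 kN (bolt shear governs)

Bolt shear: A_b = π·12²/4 = 113.1 mm²; R_n = 372 × 113.1 × 5 × 2 / 1000 = 420.7 kN → 420.7 / 2 = 210 kN.
Bearing (1.2 l_c t F_u ≤ 2.4 d t F_u): upper limit = 2.4·12·12·430 / 1000 = 148.6 kN.
  Edge l_c = 30 − 14/2 = 23 → r_n = 142.4 kN; interior l_c = 45 − 14 = 31 → r_n = 148.6 kN.
  R_n,bearing = 1·142.4 + 4·148.6 = 736.8 kN → 736.8 / 2 = 368 kN.
Bolt shear governs: 210 kN.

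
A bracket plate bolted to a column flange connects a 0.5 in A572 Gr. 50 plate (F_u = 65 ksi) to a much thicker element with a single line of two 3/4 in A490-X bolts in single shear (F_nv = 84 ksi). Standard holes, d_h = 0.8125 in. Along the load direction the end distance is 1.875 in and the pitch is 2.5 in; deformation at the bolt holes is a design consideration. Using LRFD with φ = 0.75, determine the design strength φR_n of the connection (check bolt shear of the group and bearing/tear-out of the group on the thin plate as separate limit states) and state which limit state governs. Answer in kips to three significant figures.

55.7 kips (bolt shear governs)

Bolt shear: A_b = π·0.75²/4 = 0.4418 in²; R_n = 84 × 0.4418 × 2 × 1 = 74.22 kips → 0.75 × 74.22 = 55.7 kips.
Bearing (1.2 l_c t F_u ≤ 2.4 d t F_u): upper limit = 2.4·0.75·0.5·65 = 58.5 kips.
  Edge l_c = 1.875 − 0.8125/2 = 1.469 → r_n = 57.28 kips; interior l_c = 2.5 − 0.8125 = 1.688 → r_n = 58.5 kips.
  R_n,bearing = 1·57.28 + 1·58.5 = 115.8 kips → 0.75 × 115.8 = 86.8 kips.
Bolt shear governs: 55.7 kips.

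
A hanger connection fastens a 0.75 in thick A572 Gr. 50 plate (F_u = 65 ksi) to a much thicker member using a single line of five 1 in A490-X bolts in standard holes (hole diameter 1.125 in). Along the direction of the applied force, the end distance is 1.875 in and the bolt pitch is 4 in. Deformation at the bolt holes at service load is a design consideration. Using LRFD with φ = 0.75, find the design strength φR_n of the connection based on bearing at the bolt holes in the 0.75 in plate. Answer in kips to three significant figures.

Per bolt r_n = 1.2 l_c t F_u ≤ 2.4 d t F_u; upper limit = 2.4 × 1 × 0.75 × 65 = 117 kips.
Edge bolt: l_c = 1.875 − 1.125/2 = 1.312 in → 1.2 × 1.312 × 0.75 × 65 = 76.78 → r_n = 76.78 kips.
Interior bolts: l_c = 4 − 1.125 = 2.875 in → 1.2 × 2.875 × 0.75 × 65 = 168.2 → r_n = 117 kips.
R_n = 1 × 76.78 + 4 × 117 = 544.8 kips.
Design strength φR_n = 0.75 × 544.8 = 409 kips.

409 kips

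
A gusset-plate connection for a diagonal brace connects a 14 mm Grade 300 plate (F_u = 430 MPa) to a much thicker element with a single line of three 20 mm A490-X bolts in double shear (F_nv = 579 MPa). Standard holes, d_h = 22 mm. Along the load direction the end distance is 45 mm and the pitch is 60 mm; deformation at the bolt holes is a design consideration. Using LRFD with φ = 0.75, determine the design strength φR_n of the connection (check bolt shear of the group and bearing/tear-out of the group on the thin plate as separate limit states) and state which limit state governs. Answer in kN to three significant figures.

Bolt shear: A_b = π·20²/4 = 314.2 mm²; R_n = 579 × 314.2 × 3 × 2 / 1000 = 1091 kN → 0.75 × 1091 = 819 kN.
Bearing (1.2 l_c t F_u ≤ 2.4 d t F_u): upper limit = 2.4·20·14·430 / 1000 = 289 kN.
  Edge l_c = 45 − 22/2 = 34 → r_n = 245.6 kN; interior l_c = 60 − 22 = 38 → r_n = 274.5 kN.
  R_n,bearing = 1·245.6 + 2·274.5 = 794.6 kN → 0.75 × 794.6 = 596 kN.
Bearing governs: 596 kN.

596 kN (bearing governs)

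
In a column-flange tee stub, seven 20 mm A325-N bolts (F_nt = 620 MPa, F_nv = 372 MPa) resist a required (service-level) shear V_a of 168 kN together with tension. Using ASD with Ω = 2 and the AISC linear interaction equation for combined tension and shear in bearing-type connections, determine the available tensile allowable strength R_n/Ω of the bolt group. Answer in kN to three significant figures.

606 kN

A_b = π·20²/4 = 314.2 mm²; f_rv = 168 × 1000 / (7 × 314.2) = 76.39 MPa.
F'_nt = 1.3 F_nt − (Ω F_nt / F_nv) f_rv = 1.3·620 − (2·620/372)·76.39 = 551.4 MPa, capped at F_nt → F'_nt = 551.4 MPa.
R_n = F'_nt · A_b · n = 551.4 × 314.2 × 7 / 1000 = 1212 kN.
Allowable strength R_n/Ω = 1212 / 2 = 606 kN.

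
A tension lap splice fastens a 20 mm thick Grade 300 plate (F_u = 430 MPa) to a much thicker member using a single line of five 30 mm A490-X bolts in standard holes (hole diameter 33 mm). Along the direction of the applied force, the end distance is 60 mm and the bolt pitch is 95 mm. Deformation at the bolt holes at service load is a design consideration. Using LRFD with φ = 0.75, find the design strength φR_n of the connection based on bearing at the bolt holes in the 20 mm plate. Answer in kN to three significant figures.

Per bolt r_n = 1.2 l_c t F_u ≤ 2.4 d t F_u; upper limit = 2.4 × 30 × 20 × 430 / 1000 = 619.2 kN.
Edge bolt: l_c = 60 − 33/2 = 43.5 mm → 1.2 × 43.5 × 20 × 430 / 1000 = 448.9 → r_n = 448.9 kN.
Interior bolts: l_c = 95 − 33 = 62 mm → 1.2 × 62 × 20 × 430 / 1000 = 639.8 → r_n = 619.2 kN.
R_n = 1 × 448.9 + 4 × 619.2 = 2926 kN.
Design strength φR_n = 0.75 × 2926 = 2190 kN.

2190 kN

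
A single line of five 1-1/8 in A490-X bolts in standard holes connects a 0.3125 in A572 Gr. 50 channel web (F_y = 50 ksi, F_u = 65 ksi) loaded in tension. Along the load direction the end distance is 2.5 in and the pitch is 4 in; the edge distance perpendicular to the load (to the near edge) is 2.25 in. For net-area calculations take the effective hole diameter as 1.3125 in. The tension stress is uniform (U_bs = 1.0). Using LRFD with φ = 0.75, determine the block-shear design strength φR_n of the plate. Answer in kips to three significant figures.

139 kips

Shear plane L_v = 2.5 + 4·4 = 18.5 in; A_gv = 18.5 × 0.3125 = 5.781 in².
A_nv = (18.5 − 4.5·1.3125) × 0.3125 = 3.936 in².
A_nt = (2.25 − 0.5·1.3125) × 0.3125 = 0.498 in².
0.6 F_u A_nv = 153.5 kips; 0.6 F_y A_gv = 173.4 kips → shear rupture governs the shear term.
R_n = 153.5 + 1.0 × 65 × 0.498 = 185.9 kips.
Design strength φR_n = 0.75 × 185.9 = 139 kips.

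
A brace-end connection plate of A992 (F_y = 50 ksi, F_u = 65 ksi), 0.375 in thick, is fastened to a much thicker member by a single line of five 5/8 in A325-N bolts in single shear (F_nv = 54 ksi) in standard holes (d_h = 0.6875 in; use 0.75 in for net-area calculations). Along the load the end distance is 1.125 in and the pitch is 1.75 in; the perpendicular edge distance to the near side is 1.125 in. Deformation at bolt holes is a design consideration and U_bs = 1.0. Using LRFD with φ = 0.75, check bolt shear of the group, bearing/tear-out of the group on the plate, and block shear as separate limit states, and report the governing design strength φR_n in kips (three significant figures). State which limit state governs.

62.1 kips (bolt shear governs)

Bolt shear: A_b = π·0.625²/4 = 0.3068 in²; R_n = 54 × 0.3068 × 5 × 1 = 82.83 kips → 0.75 × 82.83 = 62.1 kips.
Bearing: edge l_c = 0.7812, r_n = 22.85 kips; interior l_c = 1.062, r_n = 31.08 kips; R_n = 22.85 + 4·31.08 = 147.2 kips → 110 kips.
Block shear: A_gv = 3.047, A_nv = 1.781, A_nt = 0.2812 in²; R_n = min(0.6F_uA_nv, 0.6F_yA_gv) + U_bs·F_u·A_nt = 87.75 kips → 65.8 kips.
Bolt shear governs: 62.1 kips.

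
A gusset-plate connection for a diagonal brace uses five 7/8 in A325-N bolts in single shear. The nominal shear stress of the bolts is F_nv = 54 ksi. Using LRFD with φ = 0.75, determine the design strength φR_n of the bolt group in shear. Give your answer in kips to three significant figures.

A_b = π × 0.875² / 4 = 0.6013 in².
R_n = F_nv · A_b · n · n_s = 54 × 0.6013 × 5 × 1 = 162.4 kips.
Design strength φR_n = 0.75 × 162.4 = 122 kips.

122 kips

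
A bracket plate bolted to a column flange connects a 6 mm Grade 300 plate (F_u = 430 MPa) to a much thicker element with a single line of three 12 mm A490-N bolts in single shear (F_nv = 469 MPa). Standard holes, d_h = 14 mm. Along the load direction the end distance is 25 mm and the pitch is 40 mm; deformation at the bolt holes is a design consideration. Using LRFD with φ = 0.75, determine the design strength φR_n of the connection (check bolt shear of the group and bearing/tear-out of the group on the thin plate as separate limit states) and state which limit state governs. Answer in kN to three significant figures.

Bolt shear: A_b = π·12²/4 = 113.1 mm²; R_n = 469 × 113.1 × 3 × 1 / 1000 = 159.1 kN → 0.75 × 159.1 = 119 kN.
Bearing (1.2 l_c t F_u ≤ 2.4 d t F_u): upper limit = 2.4·12·6·430 / 1000 = 74.3 kN.
  Edge l_c = 25 − 14/2 = 18 → r_n = 55.73 kN; interior l_c = 40 − 14 = 26 → r_n = 74.3 kN.
  R_n,bearing = 1·55.73 + 2·74.3 = 204.3 kN → 0.75 × 204.3 = 153 kN.
Bolt shear governs: 119 kN.

119 kN (bolt shear governs)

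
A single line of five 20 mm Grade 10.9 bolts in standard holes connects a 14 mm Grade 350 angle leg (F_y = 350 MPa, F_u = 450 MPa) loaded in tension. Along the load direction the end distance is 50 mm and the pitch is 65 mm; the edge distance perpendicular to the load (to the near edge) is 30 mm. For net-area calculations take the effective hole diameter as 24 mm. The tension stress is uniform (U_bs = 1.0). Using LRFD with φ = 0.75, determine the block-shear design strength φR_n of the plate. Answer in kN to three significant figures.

Shear plane L_v = 50 + 4·65 = 310 mm; A_gv = 310 × 14 = 4340 mm².
A_nv = (310 − 4.5·24) × 14 = 2828 mm².
A_nt = (30 − 0.5·24) × 14 = 252 mm².
0.6 F_u A_nv = 763.6 kN; 0.6 F_y A_gv = 911.4 kN → shear rupture governs the shear term.
R_n = 763.6 + 1.0 × 450 × 252 / 1000 = 877 kN.
Design strength φR_n = 0.75 × 877 = 658 kN.

658 kN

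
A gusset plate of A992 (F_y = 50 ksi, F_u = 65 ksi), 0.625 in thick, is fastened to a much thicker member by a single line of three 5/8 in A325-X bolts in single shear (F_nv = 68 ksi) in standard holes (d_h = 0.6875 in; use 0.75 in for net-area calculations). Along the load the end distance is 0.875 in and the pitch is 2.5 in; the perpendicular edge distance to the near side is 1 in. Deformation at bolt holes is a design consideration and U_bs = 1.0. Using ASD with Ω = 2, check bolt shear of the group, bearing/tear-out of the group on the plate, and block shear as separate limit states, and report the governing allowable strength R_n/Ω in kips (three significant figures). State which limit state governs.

Bolt shear: A_b = π·0.625²/4 = 0.3068 in²; R_n = 68 × 0.3068 × 3 × 1 = 62.59 kips → 62.59 / 2 = 31.3 kips.
Bearing: edge l_c = 0.5312, r_n = 25.9 kips; interior l_c = 1.812, r_n = 60.94 kips; R_n = 25.9 + 2·60.94 = 147.8 kips → 73.9 kips.
Block shear: A_gv = 3.672, A_nv = 2.5, A_nt = 0.3906 in²; R_n = min(0.6F_uA_nv, 0.6F_yA_gv) + U_bs·F_u·A_nt = 122.9 kips → 61.4 kips.
Bolt shear governs: 31.3 kips.

31.3 kips (bolt shear governs)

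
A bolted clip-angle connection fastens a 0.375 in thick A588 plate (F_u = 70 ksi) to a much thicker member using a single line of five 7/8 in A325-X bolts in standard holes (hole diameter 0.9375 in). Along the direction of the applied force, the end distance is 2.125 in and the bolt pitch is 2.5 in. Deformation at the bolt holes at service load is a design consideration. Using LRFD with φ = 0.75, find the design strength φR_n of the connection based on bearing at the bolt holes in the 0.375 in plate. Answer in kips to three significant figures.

Per bolt r_n = 1.2 l_c t F_u ≤ 2.4 d t F_u; upper limit = 2.4 × 0.875 × 0.375 × 70 = 55.13 kips.
Edge bolt: l_c = 2.125 − 0.9375/2 = 1.656 in → 1.2 × 1.656 × 0.375 × 70 = 52.17 → r_n = 52.17 kips.
Interior bolts: l_c = 2.5 − 0.9375 = 1.562 in → 1.2 × 1.562 × 0.375 × 70 = 49.22 → r_n = 49.22 kips.
R_n = 1 × 52.17 + 4 × 49.22 = 249 kips.
Design strength φR_n = 0.75 × 249 = 187 kips.

187 kips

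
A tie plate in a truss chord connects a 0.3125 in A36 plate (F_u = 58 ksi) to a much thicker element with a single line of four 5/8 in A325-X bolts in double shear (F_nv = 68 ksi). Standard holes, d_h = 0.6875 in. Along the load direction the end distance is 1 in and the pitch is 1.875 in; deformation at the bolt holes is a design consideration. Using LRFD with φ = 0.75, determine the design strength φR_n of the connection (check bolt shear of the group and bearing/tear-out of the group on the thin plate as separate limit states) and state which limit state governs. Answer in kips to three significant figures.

68.8 kips (bearing governs)

Bolt shear: A_b = π·0.625²/4 = 0.3068 in²; R_n = 68 × 0.3068 × 4 × 2 = 166.9 kips → 0.75 × 166.9 = 125 kips.
Bearing (1.2 l_c t F_u ≤ 2.4 d t F_u): upper limit = 2.4·0.625·0.3125·58 = 27.19 kips.
  Edge l_c = 1 − 0.6875/2 = 0.6562 → r_n = 14.27 kips; interior l_c = 1.875 − 0.6875 = 1.188 → r_n = 25.83 kips.
  R_n,bearing = 1·14.27 + 3·25.83 = 91.76 kips → 0.75 × 91.76 = 68.8 kips.
Bearing governs: 68.8 kips.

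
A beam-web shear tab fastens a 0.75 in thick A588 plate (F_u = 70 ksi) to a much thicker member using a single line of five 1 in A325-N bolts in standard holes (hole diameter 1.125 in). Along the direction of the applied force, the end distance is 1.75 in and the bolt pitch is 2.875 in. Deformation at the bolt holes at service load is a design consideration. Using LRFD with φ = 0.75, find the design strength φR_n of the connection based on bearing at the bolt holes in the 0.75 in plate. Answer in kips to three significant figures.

Per bolt r_n = 1.2 l_c t F_u ≤ 2.4 d t F_u; upper limit = 2.4 × 1 × 0.75 × 70 = 126 kips.
Edge bolt: l_c = 1.75 − 1.125/2 = 1.188 in → 1.2 × 1.188 × 0.75 × 70 = 74.81 → r_n = 74.81 kips.
Interior bolts: l_c = 2.875 − 1.125 = 1.75 in → 1.2 × 1.75 × 0.75 × 70 = 110.3 → r_n = 110.3 kips.
R_n = 1 × 74.81 + 4 × 110.3 = 515.8 kips.
Design strength φR_n = 0.75 × 515.8 = 387 kips.

387 kips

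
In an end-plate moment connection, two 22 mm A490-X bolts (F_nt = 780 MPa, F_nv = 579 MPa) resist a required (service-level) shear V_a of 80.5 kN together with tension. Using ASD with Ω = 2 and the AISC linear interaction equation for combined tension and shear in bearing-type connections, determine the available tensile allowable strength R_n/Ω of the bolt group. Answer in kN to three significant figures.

A_b = π·22²/4 = 380.1 mm²; f_rv = 80.5 × 1000 / (2 × 380.1) = 105.9 MPa.
F'_nt = 1.3 F_nt − (Ω F_nt / F_nv) f_rv = 1.3·780 − (2·780/579)·105.9 = 728.7 MPa, capped at F_nt → F'_nt = 728.7 MPa.
R_n = F'_nt · A_b · n = 728.7 × 380.1 × 2 / 1000 = 554 kN.
Allowable strength R_n/Ω = 554 / 2 = 277 kN.

277 kN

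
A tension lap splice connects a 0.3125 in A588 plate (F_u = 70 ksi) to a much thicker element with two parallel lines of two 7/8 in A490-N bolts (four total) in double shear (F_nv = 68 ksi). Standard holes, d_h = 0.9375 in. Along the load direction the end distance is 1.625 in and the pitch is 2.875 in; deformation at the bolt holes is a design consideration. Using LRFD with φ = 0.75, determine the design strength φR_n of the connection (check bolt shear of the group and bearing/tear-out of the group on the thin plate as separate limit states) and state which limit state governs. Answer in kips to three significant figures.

114 kips (bearing governs)

Bolt shear: A_b = π·0.875²/4 = 0.6013 in²; R_n = 68 × 0.6013 × 4 × 2 = 327.1 kips → 0.75 × 327.1 = 245 kips.
Bearing (1.2 l_c t F_u ≤ 2.4 d t F_u): upper limit = 2.4·0.875·0.3125·70 = 45.94 kips.
  Edge l_c = 1.625 − 0.9375/2 = 1.156 → r_n = 30.35 kips; interior l_c = 2.875 − 0.9375 = 1.938 → r_n = 45.94 kips.
  R_n,bearing = 2·30.35 + 2·45.94 = 152.6 kips → 0.75 × 152.6 = 114 kips.
Bearing governs: 114 kips.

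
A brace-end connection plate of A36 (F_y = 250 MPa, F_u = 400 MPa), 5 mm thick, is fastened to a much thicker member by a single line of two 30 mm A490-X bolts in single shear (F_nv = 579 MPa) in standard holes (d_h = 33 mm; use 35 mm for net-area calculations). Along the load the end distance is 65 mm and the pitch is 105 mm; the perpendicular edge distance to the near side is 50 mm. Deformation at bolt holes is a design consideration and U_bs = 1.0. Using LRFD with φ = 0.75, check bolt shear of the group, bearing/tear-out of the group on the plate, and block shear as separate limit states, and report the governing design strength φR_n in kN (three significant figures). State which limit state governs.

144 kN (block shear governs)

Bolt shear: A_b = π·30²/4 = 706.9 mm²; R_n = 579 × 706.9 × 2 × 1 / 1000 = 818.5 kN → 0.75 × 818.5 = 614 kN.
Bearing: edge l_c = 48.5, r_n = 116.4 kN; interior l_c = 72, r_n = 144 kN; R_n = 116.4 + 1·144 = 260.4 kN → 195 kN.
Block shear: A_gv = 850, A_nv = 587.5, A_nt = 162.5 mm²; R_n = min(0.6F_uA_nv, 0.6F_yA_gv) + U_bs·F_u·A_nt = 192.5 kN → 144 kN.
Block shear governs: 144 kN.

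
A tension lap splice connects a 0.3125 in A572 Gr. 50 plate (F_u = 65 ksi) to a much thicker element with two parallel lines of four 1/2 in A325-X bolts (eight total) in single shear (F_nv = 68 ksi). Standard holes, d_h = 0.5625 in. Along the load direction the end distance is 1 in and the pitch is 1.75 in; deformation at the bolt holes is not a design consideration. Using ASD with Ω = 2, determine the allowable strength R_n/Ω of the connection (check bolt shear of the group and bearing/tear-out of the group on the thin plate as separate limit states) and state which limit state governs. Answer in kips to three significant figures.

53.4 kips (bolt shear governs)

Bolt shear: A_b = π·0.5²/4 = 0.1963 in²; R_n = 68 × 0.1963 × 8 × 1 = 106.8 kips → 106.8 / 2 = 53.4 kips.
Bearing (1.5 l_c t F_u ≤ 3.0 d t F_u): upper limit = 3.0·0.5·0.3125·65 = 30.47 kips.
  Edge l_c = 1 − 0.5625/2 = 0.7188 → r_n = 21.9 kips; interior l_c = 1.75 − 0.5625 = 1.188 → r_n = 30.47 kips.
  R_n,bearing = 2·21.9 + 6·30.47 = 226.6 kips → 226.6 / 2 = 113 kips.
Bolt shear governs: 53.4 kips.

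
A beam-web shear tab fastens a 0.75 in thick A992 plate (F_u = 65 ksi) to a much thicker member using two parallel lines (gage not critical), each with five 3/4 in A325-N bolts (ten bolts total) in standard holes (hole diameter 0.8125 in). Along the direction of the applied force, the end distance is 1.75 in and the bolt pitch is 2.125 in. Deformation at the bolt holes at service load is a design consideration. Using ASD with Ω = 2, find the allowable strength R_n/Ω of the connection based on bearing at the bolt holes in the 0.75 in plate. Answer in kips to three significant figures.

Per bolt r_n = 1.2 l_c t F_u ≤ 2.4 d t F_u; upper limit = 2.4 × 0.75 × 0.75 × 65 = 87.75 kips.
Edge bolt: l_c = 1.75 − 0.8125/2 = 1.344 in → 1.2 × 1.344 × 0.75 × 65 = 78.61 → r_n = 78.61 kips.
Interior bolts: l_c = 2.125 − 0.8125 = 1.312 in → 1.2 × 1.312 × 0.75 × 65 = 76.78 → r_n = 76.78 kips.
R_n = 2 × 78.61 + 8 × 76.78 = 771.5 kips.
Allowable strength R_n/Ω = 771.5 / 2 = 386 kips.

386 kips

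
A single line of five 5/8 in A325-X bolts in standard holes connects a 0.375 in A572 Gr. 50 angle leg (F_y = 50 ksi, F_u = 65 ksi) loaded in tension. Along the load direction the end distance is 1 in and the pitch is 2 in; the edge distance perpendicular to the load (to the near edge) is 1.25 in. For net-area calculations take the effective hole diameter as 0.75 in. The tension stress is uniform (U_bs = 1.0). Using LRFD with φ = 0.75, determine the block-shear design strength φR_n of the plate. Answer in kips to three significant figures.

Shear plane L_v = 1 + 4·2 = 9 in; A_gv = 9 × 0.375 = 3.375 in².
A_nv = (9 − 4.5·0.75) × 0.375 = 2.109 in².
A_nt = (1.25 − 0.5·0.75) × 0.375 = 0.3281 in².
0.6 F_u A_nv = 82.27 kips; 0.6 F_y A_gv = 101.2 kips → shear rupture governs the shear term.
R_n = 82.27 + 1.0 × 65 × 0.3281 = 103.6 kips.
Design strength φR_n = 0.75 × 103.6 = 77.7 kips.

77.7 kips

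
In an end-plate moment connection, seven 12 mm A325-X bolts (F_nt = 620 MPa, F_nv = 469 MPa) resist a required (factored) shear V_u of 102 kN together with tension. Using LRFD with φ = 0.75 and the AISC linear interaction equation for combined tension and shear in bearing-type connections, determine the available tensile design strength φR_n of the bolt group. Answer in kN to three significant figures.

A_b = π·12²/4 = 113.1 mm²; f_rv = 102 × 1000 / (7 × 113.1) = 128.8 MPa.
F'_nt = 1.3 F_nt − (F_nt / φF_nv) f_rv = 1.3·620 − (620/(0.75·469))·128.8 = 578.9 MPa, capped at F_nt → F'_nt = 578.9 MPa.
R_n = F'_nt · A_b · n = 578.9 × 113.1 × 7 / 1000 = 458.3 kN.
Design strength φR_n = 0.75 × 458.3 = 344 kN.

344 kN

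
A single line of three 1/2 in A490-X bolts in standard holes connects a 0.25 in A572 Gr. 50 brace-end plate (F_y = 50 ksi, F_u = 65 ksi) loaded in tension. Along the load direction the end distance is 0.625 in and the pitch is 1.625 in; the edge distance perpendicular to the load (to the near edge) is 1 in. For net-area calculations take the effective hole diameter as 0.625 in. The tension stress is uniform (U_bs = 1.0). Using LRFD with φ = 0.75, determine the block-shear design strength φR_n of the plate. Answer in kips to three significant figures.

Shear plane L_v = 0.625 + 2·1.625 = 3.875 in; A_gv = 3.875 × 0.25 = 0.9688 in².
A_nv = (3.875 − 2.5·0.625) × 0.25 = 0.5781 in².
A_nt = (1 − 0.5·0.625) × 0.25 = 0.1719 in².
0.6 F_u A_nv = 22.55 kips; 0.6 F_y A_gv = 29.06 kips → shear rupture governs the shear term.
R_n = 22.55 + 1.0 × 65 × 0.1719 = 33.72 kips.
Design strength φR_n = 0.75 × 33.72 = 25.3 kips.

25.3 kips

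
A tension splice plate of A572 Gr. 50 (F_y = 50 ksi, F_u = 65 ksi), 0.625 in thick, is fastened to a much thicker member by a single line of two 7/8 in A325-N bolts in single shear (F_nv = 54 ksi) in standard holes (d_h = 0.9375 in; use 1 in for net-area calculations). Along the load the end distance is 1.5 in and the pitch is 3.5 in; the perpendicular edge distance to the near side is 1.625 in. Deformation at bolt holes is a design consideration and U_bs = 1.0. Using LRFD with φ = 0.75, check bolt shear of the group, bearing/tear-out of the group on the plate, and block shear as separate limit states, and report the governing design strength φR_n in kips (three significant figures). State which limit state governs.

48.7 kips (bolt shear governs)

Bolt shear: A_b = π·0.875²/4 = 0.6013 in²; R_n = 54 × 0.6013 × 2 × 1 = 64.94 kips → 0.75 × 64.94 = 48.7 kips.
Bearing: edge l_c = 1.031, r_n = 50.27 kips; interior l_c = 2.562, r_n = 85.31 kips; R_n = 50.27 + 1·85.31 = 135.6 kips → 102 kips.
Block shear: A_gv = 3.125, A_nv = 2.188, A_nt = 0.7031 in²; R_n = min(0.6F_uA_nv, 0.6F_yA_gv) + U_bs·F_u·A_nt = 131 kips → 98.3 kips.
Bolt shear governs: 48.7 kips.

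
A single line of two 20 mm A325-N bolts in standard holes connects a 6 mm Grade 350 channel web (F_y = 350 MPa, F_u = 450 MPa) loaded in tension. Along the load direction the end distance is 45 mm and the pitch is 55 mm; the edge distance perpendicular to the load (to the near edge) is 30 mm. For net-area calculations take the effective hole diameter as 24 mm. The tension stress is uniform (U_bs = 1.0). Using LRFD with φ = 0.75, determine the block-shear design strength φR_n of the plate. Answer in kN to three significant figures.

114 kN

Shear plane L_v = 45 + 1·55 = 100 mm; A_gv = 100 × 6 = 600 mm².
A_nv = (100 − 1.5·24) × 6 = 384 mm².
A_nt = (30 − 0.5·24) × 6 = 108 mm².
0.6 F_u A_nv = 103.7 kN; 0.6 F_y A_gv = 126 kN → shear rupture governs the shear term.
R_n = 103.7 + 1.0 × 450 × 108 / 1000 = 152.3 kN.
Design strength φR_n = 0.75 × 152.3 = 114 kN.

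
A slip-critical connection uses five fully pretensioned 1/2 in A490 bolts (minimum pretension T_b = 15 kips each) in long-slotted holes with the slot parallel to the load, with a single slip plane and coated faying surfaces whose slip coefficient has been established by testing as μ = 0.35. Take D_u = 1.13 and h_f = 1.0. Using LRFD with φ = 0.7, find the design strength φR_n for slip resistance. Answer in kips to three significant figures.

R_n = μ · D_u · h_f · T_b · n_s · n_b = 0.35 × 1.13 × 1.0 × 15 × 1 × 5 = 29.66 kips.
Design strength φR_n = 0.7 × 29.66 = 20.8 kips.

20.8 kips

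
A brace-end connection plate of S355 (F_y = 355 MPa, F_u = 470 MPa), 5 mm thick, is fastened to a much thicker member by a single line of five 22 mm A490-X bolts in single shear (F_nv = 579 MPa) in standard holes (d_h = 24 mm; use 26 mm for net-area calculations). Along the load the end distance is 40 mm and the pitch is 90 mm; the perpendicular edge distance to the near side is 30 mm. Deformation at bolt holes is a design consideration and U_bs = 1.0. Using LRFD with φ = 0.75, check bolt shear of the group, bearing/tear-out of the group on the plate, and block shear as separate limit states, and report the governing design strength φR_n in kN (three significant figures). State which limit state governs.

329 kN (block shear governs)

Bolt shear: A_b = π·22²/4 = 380.1 mm²; R_n = 579 × 380.1 × 5 × 1 / 1000 = 1100 kN → 0.75 × 1100 = 825 kN.
Bearing: edge l_c = 28, r_n = 78.96 kN; interior l_c = 66, r_n = 124.1 kN; R_n = 78.96 + 4·124.1 = 575.3 kN → 431 kN.
Block shear: A_gv = 2000, A_nv = 1415, A_nt = 85 mm²; R_n = min(0.6F_uA_nv, 0.6F_yA_gv) + U_bs·F_u·A_nt = 439 kN → 329 kN.
Block shear governs: 329 kN.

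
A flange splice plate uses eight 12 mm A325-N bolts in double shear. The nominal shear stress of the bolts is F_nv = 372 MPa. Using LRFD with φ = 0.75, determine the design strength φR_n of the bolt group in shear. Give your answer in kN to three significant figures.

505 kN

A_b = π × 12² / 4 = 113.1 mm².
R_n = F_nv · A_b · n · n_s = 372 × 113.1 × 8 × 2 / 1000 = 673.2 kN.
Design strength φR_n = 0.75 × 673.2 = 505 kN.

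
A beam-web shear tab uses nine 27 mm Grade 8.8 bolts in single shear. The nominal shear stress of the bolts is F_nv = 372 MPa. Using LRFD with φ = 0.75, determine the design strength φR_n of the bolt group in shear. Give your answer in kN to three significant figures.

A_b = π × 27² / 4 = 572.6 mm².
R_n = F_nv · A_b · n · n_s = 372 × 572.6 × 9 × 1 / 1000 = 1917 kN.
Design strength φR_n = 0.75 × 1917 = 1440 kN.

1440 kN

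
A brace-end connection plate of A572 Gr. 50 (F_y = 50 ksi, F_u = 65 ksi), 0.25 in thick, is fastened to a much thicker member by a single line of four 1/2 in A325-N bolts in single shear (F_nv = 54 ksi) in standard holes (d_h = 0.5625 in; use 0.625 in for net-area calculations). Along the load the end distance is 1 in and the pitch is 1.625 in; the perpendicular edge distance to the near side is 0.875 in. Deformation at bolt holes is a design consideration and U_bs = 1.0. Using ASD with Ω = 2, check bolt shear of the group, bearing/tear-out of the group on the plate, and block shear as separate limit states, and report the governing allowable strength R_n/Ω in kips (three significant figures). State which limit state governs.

Bolt shear: A_b = π·0.5²/4 = 0.1963 in²; R_n = 54 × 0.1963 × 4 × 1 = 42.41 kips → 42.41 / 2 = 21.2 kips.
Bearing: edge l_c = 0.7188, r_n = 14.02 kips; interior l_c = 1.062, r_n = 19.5 kips; R_n = 14.02 + 3·19.5 = 72.52 kips → 36.3 kips.
Block shear: A_gv = 1.469, A_nv = 0.9219, A_nt = 0.1406 in²; R_n = min(0.6F_uA_nv, 0.6F_yA_gv) + U_bs·F_u·A_nt = 45.09 kips → 22.5 kips.
Bolt shear governs: 21.2 kips.

21.2 kips (bolt shear governs)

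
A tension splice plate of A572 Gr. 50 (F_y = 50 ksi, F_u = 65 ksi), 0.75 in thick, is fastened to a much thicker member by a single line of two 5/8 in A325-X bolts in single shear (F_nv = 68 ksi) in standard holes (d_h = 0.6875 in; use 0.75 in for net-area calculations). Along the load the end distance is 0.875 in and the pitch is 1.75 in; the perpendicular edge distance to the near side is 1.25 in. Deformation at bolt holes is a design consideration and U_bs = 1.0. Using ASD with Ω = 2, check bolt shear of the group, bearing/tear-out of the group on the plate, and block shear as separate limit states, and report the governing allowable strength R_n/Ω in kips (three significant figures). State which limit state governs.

20.9 kips (bolt shear governs)

Bolt shear: A_b = π·0.625²/4 = 0.3068 in²; R_n = 68 × 0.3068 × 2 × 1 = 41.72 kips → 41.72 / 2 = 20.9 kips.
Bearing: edge l_c = 0.5312, r_n = 31.08 kips; interior l_c = 1.062, r_n = 62.16 kips; R_n = 31.08 + 1·62.16 = 93.23 kips → 46.6 kips.
Block shear: A_gv = 1.969, A_nv = 1.125, A_nt = 0.6562 in²; R_n = min(0.6F_uA_nv, 0.6F_yA_gv) + U_bs·F_u·A_nt = 86.53 kips → 43.3 kips.
Bolt shear governs: 20.9 kips.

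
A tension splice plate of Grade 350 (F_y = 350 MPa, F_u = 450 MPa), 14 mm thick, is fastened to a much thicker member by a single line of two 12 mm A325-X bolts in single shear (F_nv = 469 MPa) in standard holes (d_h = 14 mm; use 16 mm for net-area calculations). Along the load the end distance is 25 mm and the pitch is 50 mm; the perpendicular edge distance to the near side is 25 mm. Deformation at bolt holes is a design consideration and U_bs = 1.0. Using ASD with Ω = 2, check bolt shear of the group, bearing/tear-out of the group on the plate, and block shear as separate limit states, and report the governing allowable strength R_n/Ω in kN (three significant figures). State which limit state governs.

Bolt shear: A_b = π·12²/4 = 113.1 mm²; R_n = 469 × 113.1 × 2 × 1 / 1000 = 106.1 kN → 106.1 / 2 = 53 kN.
Bearing: edge l_c = 18, r_n = 136.1 kN; interior l_c = 36, r_n = 181.4 kN; R_n = 136.1 + 1·181.4 = 317.5 kN → 159 kN.
Block shear: A_gv = 1050, A_nv = 714, A_nt = 238 mm²; R_n = min(0.6F_uA_nv, 0.6F_yA_gv) + U_bs·F_u·A_nt = 299.9 kN → 150 kN.
Bolt shear governs: 53 kN.

53 kN (bolt shear governs)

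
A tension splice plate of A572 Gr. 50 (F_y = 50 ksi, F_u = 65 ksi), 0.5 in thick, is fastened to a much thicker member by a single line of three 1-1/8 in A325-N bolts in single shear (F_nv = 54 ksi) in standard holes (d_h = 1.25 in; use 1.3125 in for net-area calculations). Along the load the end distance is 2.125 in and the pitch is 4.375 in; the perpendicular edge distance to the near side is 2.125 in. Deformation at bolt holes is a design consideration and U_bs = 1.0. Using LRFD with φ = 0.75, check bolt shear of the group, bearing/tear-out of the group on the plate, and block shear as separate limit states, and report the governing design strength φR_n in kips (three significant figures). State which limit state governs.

121 kips (bolt shear governs)

Bolt shear: A_b = π·1.125²/4 = 0.994 in²; R_n = 54 × 0.994 × 3 × 1 = 161 kips → 0.75 × 161 = 121 kips.
Bearing: edge l_c = 1.5, r_n = 58.5 kips; interior l_c = 3.125, r_n = 87.75 kips; R_n = 58.5 + 2·87.75 = 234 kips → 175 kips.
Block shear: A_gv = 5.438, A_nv = 3.797, A_nt = 0.7344 in²; R_n = min(0.6F_uA_nv, 0.6F_yA_gv) + U_bs·F_u·A_nt = 195.8 kips → 147 kips.
Bolt shear governs: 121 kips.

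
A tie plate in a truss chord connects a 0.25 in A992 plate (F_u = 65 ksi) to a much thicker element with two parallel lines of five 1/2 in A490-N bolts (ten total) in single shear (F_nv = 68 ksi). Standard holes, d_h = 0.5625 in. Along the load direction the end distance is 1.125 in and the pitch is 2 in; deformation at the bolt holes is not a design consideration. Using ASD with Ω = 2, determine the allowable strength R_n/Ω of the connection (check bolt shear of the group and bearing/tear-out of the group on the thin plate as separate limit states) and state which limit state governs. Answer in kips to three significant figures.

66.8 kips (bolt shear governs)

Bolt shear: A_b = π·0.5²/4 = 0.1963 in²; R_n = 68 × 0.1963 × 10 × 1 = 133.5 kips → 133.5 / 2 = 66.8 kips.
Bearing (1.5 l_c t F_u ≤ 3.0 d t F_u): upper limit = 3.0·0.5·0.25·65 = 24.38 kips.
  Edge l_c = 1.125 − 0.5625/2 = 0.8438 → r_n = 20.57 kips; interior l_c = 2 − 0.5625 = 1.438 → r_n = 24.38 kips.
  R_n,bearing = 2·20.57 + 8·24.38 = 236.1 kips → 236.1 / 2 = 118 kips.
Bolt shear governs: 66.8 kips.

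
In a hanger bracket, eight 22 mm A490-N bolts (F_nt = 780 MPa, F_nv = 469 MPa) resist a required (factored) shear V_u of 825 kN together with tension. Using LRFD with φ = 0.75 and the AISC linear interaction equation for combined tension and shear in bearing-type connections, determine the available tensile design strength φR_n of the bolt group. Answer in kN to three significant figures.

A_b = π·22²/4 = 380.1 mm²; f_rv = 825 × 1000 / (8 × 380.1) = 271.3 MPa.
F'_nt = 1.3 F_nt − (F_nt / φF_nv) f_rv = 1.3·780 − (780/(0.75·469))·271.3 = 412.4 MPa, capped at F_nt → F'_nt = 412.4 MPa.
R_n = F'_nt · A_b · n = 412.4 × 380.1 × 8 / 1000 = 1254 kN.
Design strength φR_n = 0.75 × 1254 = 941 kN.

941 kN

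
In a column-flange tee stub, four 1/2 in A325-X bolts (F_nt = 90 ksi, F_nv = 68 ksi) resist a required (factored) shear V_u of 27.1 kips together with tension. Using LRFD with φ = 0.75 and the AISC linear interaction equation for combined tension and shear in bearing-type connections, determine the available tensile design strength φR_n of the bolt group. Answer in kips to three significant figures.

A_b = π·0.5²/4 = 0.1963 in²; f_rv = 27.1 / (4 × 0.1963) = 34.5 ksi.
F'_nt = 1.3 F_nt − (F_nt / φF_nv) f_rv = 1.3·90 − (90/(0.75·68))·34.5 = 56.11 ksi, capped at F_nt → F'_nt = 56.11 ksi.
R_n = F'_nt · A_b · n = 56.11 × 0.1963 × 4 = 44.07 kips.
Design strength φR_n = 0.75 × 44.07 = 33.1 kips.

33.1 kips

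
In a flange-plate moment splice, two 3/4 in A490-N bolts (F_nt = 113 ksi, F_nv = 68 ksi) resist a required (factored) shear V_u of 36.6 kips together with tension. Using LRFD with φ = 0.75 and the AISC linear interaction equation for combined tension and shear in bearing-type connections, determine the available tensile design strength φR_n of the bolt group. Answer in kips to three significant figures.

36.5 kips

A_b = π·0.75²/4 = 0.4418 in²; f_rv = 36.6 / (2 × 0.4418) = 41.42 ksi.
F'_nt = 1.3 F_nt − (F_nt / φF_nv) f_rv = 1.3·113 − (113/(0.75·68))·41.42 = 55.12 ksi, capped at F_nt → F'_nt = 55.12 ksi.
R_n = F'_nt · A_b · n = 55.12 × 0.4418 × 2 = 48.7 kips.
Design strength φR_n = 0.75 × 48.7 = 36.5 kips.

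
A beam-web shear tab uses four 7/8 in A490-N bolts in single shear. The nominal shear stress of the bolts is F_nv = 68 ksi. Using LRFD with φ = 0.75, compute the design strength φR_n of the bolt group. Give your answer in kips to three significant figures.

123 kips

A_b = π × 0.875² / 4 = 0.6013 in².
R_n = F_nv · A_b · n · n_s = 68 × 0.6013 × 4 × 1 = 163.6 kips.
Design strength φR_n = 0.75 × 163.6 = 123 kips.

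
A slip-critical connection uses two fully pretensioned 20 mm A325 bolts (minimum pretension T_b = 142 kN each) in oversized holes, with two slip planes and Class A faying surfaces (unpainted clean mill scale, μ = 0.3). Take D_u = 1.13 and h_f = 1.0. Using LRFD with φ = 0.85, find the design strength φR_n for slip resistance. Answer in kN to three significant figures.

R_n = μ · D_u · h_f · T_b · n_s · n_b = 0.3 × 1.13 × 1.0 × 142 × 2 × 2 = 192.6 kN.
Design strength φR_n = 0.85 × 192.6 = 164 kN.

164 kN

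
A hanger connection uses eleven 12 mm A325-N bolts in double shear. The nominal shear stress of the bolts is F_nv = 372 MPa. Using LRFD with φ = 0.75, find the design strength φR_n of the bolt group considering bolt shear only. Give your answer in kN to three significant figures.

694 kN

A_b = π × 12² / 4 = 113.1 mm².
R_n = F_nv · A_b · n · n_s = 372 × 113.1 × 11 × 2 / 1000 = 925.6 kN.
Design strength φR_n = 0.75 × 925.6 = 694 kN.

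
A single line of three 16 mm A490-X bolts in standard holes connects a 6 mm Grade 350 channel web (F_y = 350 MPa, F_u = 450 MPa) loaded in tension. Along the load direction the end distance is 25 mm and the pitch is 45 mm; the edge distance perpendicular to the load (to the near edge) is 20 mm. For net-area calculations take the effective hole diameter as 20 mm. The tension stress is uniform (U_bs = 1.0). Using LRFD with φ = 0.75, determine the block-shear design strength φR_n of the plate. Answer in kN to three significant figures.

Shear plane L_v = 25 + 2·45 = 115 mm; A_gv = 115 × 6 = 690 mm².
A_nv = (115 − 2.5·20) × 6 = 390 mm².
A_nt = (20 − 0.5·20) × 6 = 60 mm².
0.6 F_u A_nv = 105.3 kN; 0.6 F_y A_gv = 144.9 kN → shear rupture governs the shear term.
R_n = 105.3 + 1.0 × 450 × 60 / 1000 = 132.3 kN.
Design strength φR_n = 0.75 × 132.3 = 99.2 kN.

99.2 kN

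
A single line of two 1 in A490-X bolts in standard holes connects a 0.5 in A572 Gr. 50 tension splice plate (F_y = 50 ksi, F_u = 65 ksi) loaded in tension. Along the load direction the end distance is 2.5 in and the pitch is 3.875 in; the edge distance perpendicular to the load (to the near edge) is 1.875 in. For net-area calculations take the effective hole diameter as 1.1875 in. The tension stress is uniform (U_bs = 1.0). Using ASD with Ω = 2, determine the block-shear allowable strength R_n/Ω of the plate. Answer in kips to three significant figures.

Shear plane L_v = 2.5 + 1·3.875 = 6.375 in; A_gv = 6.375 × 0.5 = 3.188 in².
A_nv = (6.375 − 1.5·1.1875) × 0.5 = 2.297 in².
A_nt = (1.875 − 0.5·1.1875) × 0.5 = 0.6406 in².
0.6 F_u A_nv = 89.58 kips; 0.6 F_y A_gv = 95.62 kips → shear rupture governs the shear term.
R_n = 89.58 + 1.0 × 65 × 0.6406 = 131.2 kips.
Allowable strength R_n/Ω = 131.2 / 2 = 65.6 kips.

65.6 kips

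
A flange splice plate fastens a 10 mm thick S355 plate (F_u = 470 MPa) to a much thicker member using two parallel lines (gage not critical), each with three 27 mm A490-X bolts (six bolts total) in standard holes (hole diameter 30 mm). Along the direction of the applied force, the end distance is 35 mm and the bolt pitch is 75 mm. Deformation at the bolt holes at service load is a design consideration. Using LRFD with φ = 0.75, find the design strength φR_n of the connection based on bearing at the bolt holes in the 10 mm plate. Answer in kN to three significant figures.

931 kN

Per bolt r_n = 1.2 l_c t F_u ≤ 2.4 d t F_u; upper limit = 2.4 × 27 × 10 × 470 / 1000 = 304.6 kN.
Edge bolt: l_c = 35 − 30/2 = 20 mm → 1.2 × 20 × 10 × 470 / 1000 = 112.8 → r_n = 112.8 kN.
Interior bolts: l_c = 75 − 30 = 45 mm → 1.2 × 45 × 10 × 470 / 1000 = 253.8 → r_n = 253.8 kN.
R_n = 2 × 112.8 + 4 × 253.8 = 1241 kN.
Design strength φR_n = 0.75 × 1241 = 931 kN.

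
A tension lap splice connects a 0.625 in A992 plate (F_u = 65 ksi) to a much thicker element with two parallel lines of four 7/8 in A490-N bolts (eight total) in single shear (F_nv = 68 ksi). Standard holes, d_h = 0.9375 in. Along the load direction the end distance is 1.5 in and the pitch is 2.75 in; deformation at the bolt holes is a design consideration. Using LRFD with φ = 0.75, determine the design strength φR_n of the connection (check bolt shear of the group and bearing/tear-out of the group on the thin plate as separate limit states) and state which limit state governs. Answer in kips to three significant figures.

Bolt shear: A_b = π·0.875²/4 = 0.6013 in²; R_n = 68 × 0.6013 × 8 × 1 = 327.1 kips → 0.75 × 327.1 = 245 kips.
Bearing (1.2 l_c t F_u ≤ 2.4 d t F_u): upper limit = 2.4·0.875·0.625·65 = 85.31 kips.
  Edge l_c = 1.5 − 0.9375/2 = 1.031 → r_n = 50.27 kips; interior l_c = 2.75 − 0.9375 = 1.812 → r_n = 85.31 kips.
  R_n,bearing = 2·50.27 + 6·85.31 = 612.4 kips → 0.75 × 612.4 = 459 kips.
Bolt shear governs: 245 kips.

245 kips (bolt shear governs)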